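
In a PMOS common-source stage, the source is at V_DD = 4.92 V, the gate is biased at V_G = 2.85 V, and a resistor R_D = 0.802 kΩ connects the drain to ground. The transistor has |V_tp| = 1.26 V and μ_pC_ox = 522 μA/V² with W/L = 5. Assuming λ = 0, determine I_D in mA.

I_D = 0.856 mA

V_SG = V_DD − V_G = 4.92 − 2.85 = 2.07 V, so V_ov = 2.07 − 1.26 = 0.81 V.
k_p = μ_pC_ox · (W/L) = 2.61 mA/V².
Assume saturation: I_D = ½ k_p V_ov² = 0.5 × 2.61 × 0.81² = 0.856 mA, giving V_SD = V_DD − I_D R_D = 4.92 − 0.856 × 0.802 = 4.23 V.
V_SD = 4.23 V ≥ V_ov = 0.81 V, confirming saturation.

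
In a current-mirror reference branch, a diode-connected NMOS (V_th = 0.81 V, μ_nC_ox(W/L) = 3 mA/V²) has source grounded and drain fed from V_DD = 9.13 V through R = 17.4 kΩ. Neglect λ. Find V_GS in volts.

With gate tied to drain, V_GS = V_DS ≥ V_GS − V_th, so the device is in saturation.
KCL at the drain: ½ k_n (V_GS − V_th)² = (V_DD − V_GS)/R.
Let x = V_GS − 0.81. Then 26.1 x² + x − 8.32 = 0, giving x = 0.546 V (positive root), so V_GS = 1.36 V.
I_D = (V_DD − V_GS)/R = (9.13 − 1.36) / 17.4 = 0.447 mA.

V_GS = 1.36 V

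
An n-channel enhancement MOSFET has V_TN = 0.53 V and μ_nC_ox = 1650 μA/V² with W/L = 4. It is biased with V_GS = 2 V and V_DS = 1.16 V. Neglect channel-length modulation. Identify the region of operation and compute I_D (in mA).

k_n = μ_nC_ox · (W/L) = 6.6 mA/V².
V_ov = V_GS − V_TN = 2 − 0.53 = 1.47 V.
Since V_DS = 1.16 V < V_ov = 1.47 V, the device is in the triode region.
I_D = k_n [V_ov · V_DS − ½ V_DS²] = 6.6 × [1.47 × 1.16 − 0.5 × 1.16²] = 6.81 mA.

Triode; I_D = 6.81 mA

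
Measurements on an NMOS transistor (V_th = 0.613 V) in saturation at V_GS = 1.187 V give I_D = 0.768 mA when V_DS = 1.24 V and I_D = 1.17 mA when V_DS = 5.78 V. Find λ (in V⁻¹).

With V_GS fixed, I_D ∝ (1 + λ V_DS) in saturation, so I_D2/I_D1 = (1 + λ V_DS2)/(1 + λ V_DS1).
1.17/0.768 = 1.523 = (1 + 5.78 λ)/(1 + 1.24 λ).
Solving: λ (I_D1 V_DS2 − I_D2 V_DS1) = I_D2 − I_D1, so λ = (1.17 − 0.768) / (0.768 × 5.78 − 1.17 × 1.24) = 0.402 / 2.99 = 0.135 V⁻¹.

λ = 0.135 V⁻¹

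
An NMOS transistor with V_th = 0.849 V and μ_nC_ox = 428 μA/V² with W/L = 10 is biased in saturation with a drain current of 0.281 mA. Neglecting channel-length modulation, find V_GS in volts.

V_GS = 1.21 V

k_n = μ_nC_ox · (W/L) = 4.28 mA/V².
In saturation I_D = ½ k_n (V_GS − V_th)², so V_GS − V_th = √(2 I_D / k_n) = √(2 × 0.281 / 4.28) = 0.362 V.
V_GS = 0.849 + 0.362 = 1.21 V.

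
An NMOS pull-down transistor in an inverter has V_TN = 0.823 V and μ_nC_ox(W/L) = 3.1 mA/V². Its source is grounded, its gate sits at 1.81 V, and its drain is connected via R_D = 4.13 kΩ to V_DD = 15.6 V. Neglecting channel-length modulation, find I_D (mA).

V_GS = V_G = 1.81 V, so V_ov = 1.81 − 0.823 = 0.987 V.
Assume saturation: I_D = ½ k_n V_ov² = 0.5 × 3.1 × 0.987² = 1.51 mA, giving V_DS = V_DD − I_D R_D = 15.6 − 1.51 × 4.13 = 9.36 V.
V_DS = 9.36 V ≥ V_ov = 0.987 V, confirming saturation.

I_D = 1.51 mA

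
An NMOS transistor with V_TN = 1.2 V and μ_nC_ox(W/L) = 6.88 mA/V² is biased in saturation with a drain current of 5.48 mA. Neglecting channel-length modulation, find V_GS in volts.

V_GS = 2.46 V

In saturation I_D = ½ k_n (V_GS − V_TN)², so V_GS − V_TN = √(2 I_D / k_n) = √(2 × 5.48 / 6.88) = 1.26 V.
V_GS = 1.2 + 1.26 = 2.46 V.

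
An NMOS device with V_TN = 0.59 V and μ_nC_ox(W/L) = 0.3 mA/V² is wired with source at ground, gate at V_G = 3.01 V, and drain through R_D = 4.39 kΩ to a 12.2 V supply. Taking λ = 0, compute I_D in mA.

I_D = 0.878 mA

V_GS = V_G = 3.01 V, so V_ov = 3.01 − 0.59 = 2.42 V.
Assume saturation: I_D = ½ k_n V_ov² = 0.5 × 0.3 × 2.42² = 0.878 mA, giving V_DS = V_DD − I_D R_D = 12.2 − 0.878 × 4.39 = 8.34 V.
V_DS = 8.34 V ≥ V_ov = 2.42 V, confirming saturation.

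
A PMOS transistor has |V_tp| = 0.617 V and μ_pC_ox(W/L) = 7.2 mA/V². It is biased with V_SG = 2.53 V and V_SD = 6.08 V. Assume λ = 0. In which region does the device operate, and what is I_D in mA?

Saturation; I_D = 13.2 mA

V_ov = V_SG − |V_tp| = 2.53 − 0.617 = 1.91 V.
Since V_SD = 6.08 V ≥ V_ov = 1.91 V, the device is in saturation.
I_D = ½ k_p V_ov² = 0.5 × 7.2 × 1.91² = 13.2 mA.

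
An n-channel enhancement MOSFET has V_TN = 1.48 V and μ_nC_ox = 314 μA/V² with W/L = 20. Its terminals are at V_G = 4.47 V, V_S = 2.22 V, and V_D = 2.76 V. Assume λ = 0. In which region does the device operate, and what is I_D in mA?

Triode; I_D = 1.70 mA

V_GS = V_G − V_S = 4.47 − 2.22 = 2.25 V; V_DS = V_D − V_S = 2.76 − 2.22 = 0.54 V.
k_n = μ_nC_ox · (W/L) = 6.28 mA/V².
V_ov = V_GS − V_TN = 2.25 − 1.48 = 0.77 V.
Since V_DS = 0.54 V < V_ov = 0.77 V, the device is in the triode region.
I_D = k_n [V_ov · V_DS − ½ V_DS²] = 6.28 × [0.77 × 0.54 − 0.5 × 0.54²] = 1.7 mA.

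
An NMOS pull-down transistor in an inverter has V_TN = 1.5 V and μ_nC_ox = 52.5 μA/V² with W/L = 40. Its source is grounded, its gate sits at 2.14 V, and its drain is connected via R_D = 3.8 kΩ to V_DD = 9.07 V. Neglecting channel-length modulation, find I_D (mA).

I_D = 0.430 mA

V_GS = V_G = 2.14 V, so V_ov = 2.14 − 1.5 = 0.64 V.
k_n = μ_nC_ox · (W/L) = 2.1 mA/V².
Assume saturation: I_D = ½ k_n V_ov² = 0.5 × 2.1 × 0.64² = 0.43 mA, giving V_DS = V_DD − I_D R_D = 9.07 − 0.43 × 3.8 = 7.44 V.
V_DS = 7.44 V ≥ V_ov = 0.64 V, confirming saturation.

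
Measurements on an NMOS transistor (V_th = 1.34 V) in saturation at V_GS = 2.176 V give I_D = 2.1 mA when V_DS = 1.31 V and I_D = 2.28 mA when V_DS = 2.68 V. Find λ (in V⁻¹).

With V_GS fixed, I_D ∝ (1 + λ V_DS) in saturation, so I_D2/I_D1 = (1 + λ V_DS2)/(1 + λ V_DS1).
2.28/2.1 = 1.086 = (1 + 2.68 λ)/(1 + 1.31 λ).
Solving: λ (I_D1 V_DS2 − I_D2 V_DS1) = I_D2 − I_D1, so λ = (2.28 − 2.1) / (2.1 × 2.68 − 2.28 × 1.31) = 0.18 / 2.64 = 0.0682 V⁻¹.

λ = 0.0682 V⁻¹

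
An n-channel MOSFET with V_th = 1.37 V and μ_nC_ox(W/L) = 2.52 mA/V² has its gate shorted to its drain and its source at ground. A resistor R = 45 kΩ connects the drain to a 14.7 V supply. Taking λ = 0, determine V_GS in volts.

V_GS = 1.85 V

With gate tied to drain, V_GS = V_DS ≥ V_GS − V_th, so the device is in saturation.
KCL at the drain: ½ k_n (V_GS − V_th)² = (V_DD − V_GS)/R.
Let x = V_GS − 1.37. Then 56.7 x² + x − 13.33 = 0, giving x = 0.476 V (positive root), so V_GS = 1.85 V.
I_D = (V_DD − V_GS)/R = (14.7 − 1.85) / 45 = 0.286 mA.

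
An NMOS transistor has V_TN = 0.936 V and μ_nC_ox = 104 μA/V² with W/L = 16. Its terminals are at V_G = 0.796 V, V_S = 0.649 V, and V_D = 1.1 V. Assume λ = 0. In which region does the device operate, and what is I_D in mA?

Cutoff; I_D = 0 mA

V_GS = V_G − V_S = 0.796 − 0.649 = 0.147 V; V_DS = V_D − V_S = 1.1 − 0.649 = 0.451 V.
V_GS = 0.147 V < V_TN = 0.936 V, so the transistor is in cutoff.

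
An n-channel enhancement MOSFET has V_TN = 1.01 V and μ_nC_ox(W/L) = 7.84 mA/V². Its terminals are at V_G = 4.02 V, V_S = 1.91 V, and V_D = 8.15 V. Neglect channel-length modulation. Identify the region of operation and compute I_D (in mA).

Saturation; I_D = 4.74 mA

V_GS = V_G − V_S = 4.02 − 1.91 = 2.11 V; V_DS = V_D − V_S = 8.15 − 1.91 = 6.24 V.
V_ov = V_GS − V_TN = 2.11 − 1.01 = 1.1 V.
Since V_DS = 6.24 V ≥ V_ov = 1.1 V, the device is in saturation.
I_D = ½ k_n V_ov² = 0.5 × 7.84 × 1.1² = 4.74 mA.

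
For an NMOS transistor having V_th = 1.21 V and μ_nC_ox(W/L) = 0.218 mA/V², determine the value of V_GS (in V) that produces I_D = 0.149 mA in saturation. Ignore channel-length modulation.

In saturation I_D = ½ k_n (V_GS − V_th)², so V_GS − V_th = √(2 I_D / k_n) = √(2 × 0.149 / 0.218) = 1.17 V.
V_GS = 1.21 + 1.17 = 2.38 V.

V_GS = 2.38 V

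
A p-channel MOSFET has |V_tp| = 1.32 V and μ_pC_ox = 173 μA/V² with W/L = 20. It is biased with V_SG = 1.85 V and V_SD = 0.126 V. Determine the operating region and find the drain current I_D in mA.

Triode; I_D = 0.204 mA

k_p = μ_pC_ox · (W/L) = 3.46 mA/V².
V_ov = V_SG − |V_tp| = 1.85 − 1.32 = 0.53 V.
Since V_SD = 0.126 V < V_ov = 0.53 V, the device is in the triode region.
I_D = k_p [V_ov · V_SD − ½ V_SD²] = 3.46 × [0.53 × 0.126 − 0.5 × 0.126²] = 0.204 mA.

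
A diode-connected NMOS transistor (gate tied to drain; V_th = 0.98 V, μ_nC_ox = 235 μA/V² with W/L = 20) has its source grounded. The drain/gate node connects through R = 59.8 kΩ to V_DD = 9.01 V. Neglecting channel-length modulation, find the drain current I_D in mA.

I_D = 0.130 mA

With gate tied to drain, V_GS = V_DS ≥ V_GS − V_th, so the device is in saturation.
k_n = μ_nC_ox · (W/L) = 4.7 mA/V².
KCL at the drain: ½ k_n (V_GS − V_th)² = (V_DD − V_GS)/R.
Let x = V_GS − 0.98. Then 141 x² + x − 8.03 = 0, giving x = 0.236 V (positive root), so V_GS = 1.22 V.
I_D = (V_DD − V_GS)/R = (9.01 − 1.22) / 59.8 = 0.13 mA.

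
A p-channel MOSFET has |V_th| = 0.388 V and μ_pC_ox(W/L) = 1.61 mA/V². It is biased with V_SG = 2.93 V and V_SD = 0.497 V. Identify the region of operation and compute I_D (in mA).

Triode; I_D = 1.84 mA

V_ov = V_SG − |V_th| = 2.93 − 0.388 = 2.54 V.
Since V_SD = 0.497 V < V_ov = 2.54 V, the device is in the triode region.
I_D = k_p [V_ov · V_SD − ½ V_SD²] = 1.61 × [2.54 × 0.497 − 0.5 × 0.497²] = 1.84 mA.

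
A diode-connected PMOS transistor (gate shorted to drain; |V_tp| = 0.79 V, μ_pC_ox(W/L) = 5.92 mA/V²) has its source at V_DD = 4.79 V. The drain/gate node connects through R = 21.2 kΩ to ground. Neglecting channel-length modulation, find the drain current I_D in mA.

With gate tied to drain, V_SG = V_SD ≥ V_SG − |V_tp|, so the device is in saturation.
KCL at the drain: ½ k_p (V_SG − |V_tp|)² = (V_DD − V_SG)/R.
Let x = V_SG − 0.79. Then 62.8 x² + x − 4 = 0, giving x = 0.245 V (positive root), so V_SG = 1.03 V.
I_D = (V_DD − V_SG)/R = (4.79 − 1.03) / 21.2 = 0.177 mA.

I_D = 0.177 mA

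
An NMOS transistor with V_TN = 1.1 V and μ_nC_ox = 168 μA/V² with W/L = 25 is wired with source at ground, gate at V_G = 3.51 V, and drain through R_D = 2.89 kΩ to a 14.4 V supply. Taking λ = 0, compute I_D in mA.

V_GS = V_G = 3.51 V, so V_ov = 3.51 − 1.1 = 2.41 V.
k_n = μ_nC_ox · (W/L) = 4.2 mA/V².
Assume saturation: I_D = ½ k_n V_ov² = 0.5 × 4.2 × 2.41² = 12.2 mA, giving V_DS = V_DD − I_D R_D = 14.4 − 12.2 × 2.89 = -20.8 V.
But -20.8 V < V_ov = 2.41 V, so the device is actually in triode.
In triode I_D = k_n[V_ov V_DS − ½ V_DS²] and I_D = (V_DD − V_DS)/R_D. Equating: 6.07 V_DS² − 30.25 V_DS + 14.4 = 0, giving V_DS = 0.533 V (the root below V_ov).
I_D = (14.4 − 0.533) / 2.89 = 4.8 mA.

I_D = 4.80 mA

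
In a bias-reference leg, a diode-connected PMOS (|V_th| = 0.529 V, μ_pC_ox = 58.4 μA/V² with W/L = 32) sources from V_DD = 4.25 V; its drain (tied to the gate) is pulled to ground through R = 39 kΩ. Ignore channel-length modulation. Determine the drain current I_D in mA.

I_D = 0.0876 mA

With gate tied to drain, V_SG = V_SD ≥ V_SG − |V_th|, so the device is in saturation.
k_p = μ_pC_ox · (W/L) = 1.869 mA/V².
KCL at the drain: ½ k_p (V_SG − |V_th|)² = (V_DD − V_SG)/R.
Let x = V_SG − 0.529. Then 36.4 x² + x − 3.721 = 0, giving x = 0.306 V (positive root), so V_SG = 0.835 V.
I_D = (V_DD − V_SG)/R = (4.25 − 0.835) / 39 = 0.0876 mA.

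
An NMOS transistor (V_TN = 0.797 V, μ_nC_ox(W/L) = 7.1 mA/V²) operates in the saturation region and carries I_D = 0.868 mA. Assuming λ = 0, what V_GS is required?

In saturation I_D = ½ k_n (V_GS − V_TN)², so V_GS − V_TN = √(2 I_D / k_n) = √(2 × 0.868 / 7.1) = 0.494 V.
V_GS = 0.797 + 0.494 = 1.29 V.

V_GS = 1.29 V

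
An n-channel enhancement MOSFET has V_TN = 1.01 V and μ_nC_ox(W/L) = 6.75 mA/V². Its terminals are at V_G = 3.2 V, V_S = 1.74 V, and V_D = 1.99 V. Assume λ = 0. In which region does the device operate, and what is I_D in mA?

Triode; I_D = 0.548 mA

V_GS = V_G − V_S = 3.2 − 1.74 = 1.46 V; V_DS = V_D − V_S = 1.99 − 1.74 = 0.25 V.
V_ov = V_GS − V_TN = 1.46 − 1.01 = 0.45 V.
Since V_DS = 0.25 V < V_ov = 0.45 V, the device is in the triode region.
I_D = k_n [V_ov · V_DS − ½ V_DS²] = 6.75 × [0.45 × 0.25 − 0.5 × 0.25²] = 0.548 mA.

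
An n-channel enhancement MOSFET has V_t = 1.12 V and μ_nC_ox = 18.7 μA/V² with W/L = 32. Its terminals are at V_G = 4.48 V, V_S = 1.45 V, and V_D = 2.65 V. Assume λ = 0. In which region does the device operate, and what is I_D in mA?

Triode; I_D = 0.941 mA

V_GS = V_G − V_S = 4.48 − 1.45 = 3.03 V; V_DS = V_D − V_S = 2.65 − 1.45 = 1.2 V.
k_n = μ_nC_ox · (W/L) = 0.5984 mA/V².
V_ov = V_GS − V_t = 3.03 − 1.12 = 1.91 V.
Since V_DS = 1.2 V < V_ov = 1.91 V, the device is in the triode region.
I_D = k_n [V_ov · V_DS − ½ V_DS²] = 0.5984 × [1.91 × 1.2 − 0.5 × 1.2²] = 0.941 mA.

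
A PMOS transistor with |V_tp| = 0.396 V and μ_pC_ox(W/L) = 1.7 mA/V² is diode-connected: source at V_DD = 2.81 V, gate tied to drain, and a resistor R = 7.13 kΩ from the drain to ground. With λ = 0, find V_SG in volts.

V_SG = 0.950 V

With gate tied to drain, V_SG = V_SD ≥ V_SG − |V_tp|, so the device is in saturation.
KCL at the drain: ½ k_p (V_SG − |V_tp|)² = (V_DD − V_SG)/R.
Let x = V_SG − 0.396. Then 6.06 x² + x − 2.414 = 0, giving x = 0.554 V (positive root), so V_SG = 0.95 V.
I_D = (V_DD − V_SG)/R = (2.81 − 0.95) / 7.13 = 0.261 mA.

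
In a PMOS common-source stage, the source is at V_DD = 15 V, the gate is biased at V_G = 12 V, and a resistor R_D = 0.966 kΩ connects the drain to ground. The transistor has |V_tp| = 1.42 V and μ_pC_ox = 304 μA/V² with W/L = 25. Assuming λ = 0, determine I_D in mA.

I_D = 9.49 mA

V_SG = V_DD − V_G = 15 − 12 = 3 V, so V_ov = 3 − 1.42 = 1.58 V.
k_p = μ_pC_ox · (W/L) = 7.6 mA/V².
Assume saturation: I_D = ½ k_p V_ov² = 0.5 × 7.6 × 1.58² = 9.49 mA, giving V_SD = V_DD − I_D R_D = 15 − 9.49 × 0.966 = 5.84 V.
V_SD = 5.84 V ≥ V_ov = 1.58 V, confirming saturation.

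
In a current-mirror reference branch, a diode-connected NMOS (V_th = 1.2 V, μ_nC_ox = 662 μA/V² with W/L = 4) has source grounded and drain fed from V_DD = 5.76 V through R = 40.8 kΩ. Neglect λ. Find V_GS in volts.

With gate tied to drain, V_GS = V_DS ≥ V_GS − V_th, so the device is in saturation.
k_n = μ_nC_ox · (W/L) = 2.648 mA/V².
KCL at the drain: ½ k_n (V_GS − V_th)² = (V_DD − V_GS)/R.
Let x = V_GS − 1.2. Then 54 x² + x − 4.56 = 0, giving x = 0.281 V (positive root), so V_GS = 1.48 V.
I_D = (V_DD − V_GS)/R = (5.76 − 1.48) / 40.8 = 0.105 mA.

V_GS = 1.48 V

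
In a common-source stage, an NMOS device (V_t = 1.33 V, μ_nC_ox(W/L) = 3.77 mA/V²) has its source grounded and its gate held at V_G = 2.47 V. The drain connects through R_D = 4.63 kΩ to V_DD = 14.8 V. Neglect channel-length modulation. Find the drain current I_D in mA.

V_GS = V_G = 2.47 V, so V_ov = 2.47 − 1.33 = 1.14 V.
Assume saturation: I_D = ½ k_n V_ov² = 0.5 × 3.77 × 1.14² = 2.45 mA, giving V_DS = V_DD − I_D R_D = 14.8 − 2.45 × 4.63 = 3.46 V.
V_DS = 3.46 V ≥ V_ov = 1.14 V, confirming saturation.

I_D = 2.45 mA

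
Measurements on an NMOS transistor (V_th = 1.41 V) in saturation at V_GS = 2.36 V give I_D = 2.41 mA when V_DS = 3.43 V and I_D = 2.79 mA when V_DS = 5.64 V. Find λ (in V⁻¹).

λ = 0.0945 V⁻¹

With V_GS fixed, I_D ∝ (1 + λ V_DS) in saturation, so I_D2/I_D1 = (1 + λ V_DS2)/(1 + λ V_DS1).
2.79/2.41 = 1.158 = (1 + 5.64 λ)/(1 + 3.43 λ).
Solving: λ (I_D1 V_DS2 − I_D2 V_DS1) = I_D2 − I_D1, so λ = (2.79 − 2.41) / (2.41 × 5.64 − 2.79 × 3.43) = 0.38 / 4.02 = 0.0945 V⁻¹.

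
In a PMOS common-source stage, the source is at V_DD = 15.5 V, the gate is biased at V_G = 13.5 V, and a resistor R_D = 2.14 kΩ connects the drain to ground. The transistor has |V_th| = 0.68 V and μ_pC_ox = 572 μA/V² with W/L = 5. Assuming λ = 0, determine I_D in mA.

V_SG = V_DD − V_G = 15.5 − 13.5 = 2 V, so V_ov = 2 − 0.68 = 1.32 V.
k_p = μ_pC_ox · (W/L) = 2.86 mA/V².
Assume saturation: I_D = ½ k_p V_ov² = 0.5 × 2.86 × 1.32² = 2.49 mA, giving V_SD = V_DD − I_D R_D = 15.5 − 2.49 × 2.14 = 10.2 V.
V_SD = 10.2 V ≥ V_ov = 1.32 V, confirming saturation.

I_D = 2.49 mA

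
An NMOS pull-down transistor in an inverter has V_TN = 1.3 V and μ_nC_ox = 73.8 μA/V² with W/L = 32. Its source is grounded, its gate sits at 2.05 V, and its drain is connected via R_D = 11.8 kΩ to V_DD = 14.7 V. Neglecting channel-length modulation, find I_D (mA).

I_D = 0.664 mA

V_GS = V_G = 2.05 V, so V_ov = 2.05 − 1.3 = 0.75 V.
k_n = μ_nC_ox · (W/L) = 2.362 mA/V².
Assume saturation: I_D = ½ k_n V_ov² = 0.5 × 2.362 × 0.75² = 0.664 mA, giving V_DS = V_DD − I_D R_D = 14.7 − 0.664 × 11.8 = 6.86 V.
V_DS = 6.86 V ≥ V_ov = 0.75 V, confirming saturation.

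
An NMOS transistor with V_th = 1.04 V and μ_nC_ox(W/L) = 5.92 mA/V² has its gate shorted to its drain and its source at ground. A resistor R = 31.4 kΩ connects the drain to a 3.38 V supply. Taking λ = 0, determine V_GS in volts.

With gate tied to drain, V_GS = V_DS ≥ V_GS − V_th, so the device is in saturation.
KCL at the drain: ½ k_n (V_GS − V_th)² = (V_DD − V_GS)/R.
Let x = V_GS − 1.04. Then 92.9 x² + x − 2.34 = 0, giving x = 0.153 V (positive root), so V_GS = 1.19 V.
I_D = (V_DD − V_GS)/R = (3.38 − 1.19) / 31.4 = 0.0696 mA.

V_GS = 1.19 V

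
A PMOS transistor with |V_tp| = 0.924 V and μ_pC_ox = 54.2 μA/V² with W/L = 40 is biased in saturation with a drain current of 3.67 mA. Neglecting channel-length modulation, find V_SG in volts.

V_SG = 2.76 V

k_p = μ_pC_ox · (W/L) = 2.168 mA/V².
In saturation I_D = ½ k_p (V_SG − |V_tp|)², so V_SG − |V_tp| = √(2 I_D / k_p) = √(2 × 3.67 / 2.168) = 1.84 V.
V_SG = 0.924 + 1.84 = 2.76 V.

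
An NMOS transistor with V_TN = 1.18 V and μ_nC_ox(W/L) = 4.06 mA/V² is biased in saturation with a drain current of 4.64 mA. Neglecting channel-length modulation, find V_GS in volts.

V_GS = 2.69 V

In saturation I_D = ½ k_n (V_GS − V_TN)², so V_GS − V_TN = √(2 I_D / k_n) = √(2 × 4.64 / 4.06) = 1.51 V.
V_GS = 1.18 + 1.51 = 2.69 V.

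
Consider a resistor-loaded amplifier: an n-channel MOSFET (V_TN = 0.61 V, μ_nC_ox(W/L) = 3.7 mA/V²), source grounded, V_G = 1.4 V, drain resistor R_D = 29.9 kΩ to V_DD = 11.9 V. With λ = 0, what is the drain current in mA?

I_D = 0.393 mA

V_GS = V_G = 1.4 V, so V_ov = 1.4 − 0.61 = 0.79 V.
Assume saturation: I_D = ½ k_n V_ov² = 0.5 × 3.7 × 0.79² = 1.15 mA, giving V_DS = V_DD − I_D R_D = 11.9 − 1.15 × 29.9 = -22.6 V.
But -22.6 V < V_ov = 0.79 V, so the device is actually in triode.
In triode I_D = k_n[V_ov V_DS − ½ V_DS²] and I_D = (V_DD − V_DS)/R_D. Equating: 55.3 V_DS² − 88.4 V_DS + 11.9 = 0, giving V_DS = 0.148 V (the root below V_ov).
I_D = (11.9 − 0.148) / 29.9 = 0.393 mA.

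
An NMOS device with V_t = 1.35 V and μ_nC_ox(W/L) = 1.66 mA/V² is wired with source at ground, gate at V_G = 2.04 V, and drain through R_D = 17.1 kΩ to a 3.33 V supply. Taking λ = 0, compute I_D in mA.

V_GS = V_G = 2.04 V, so V_ov = 2.04 − 1.35 = 0.69 V.
Assume saturation: I_D = ½ k_n V_ov² = 0.5 × 1.66 × 0.69² = 0.395 mA, giving V_DS = V_DD − I_D R_D = 3.33 − 0.395 × 17.1 = -3.43 V.
But -3.43 V < V_ov = 0.69 V, so the device is actually in triode.
In triode I_D = k_n[V_ov V_DS − ½ V_DS²] and I_D = (V_DD − V_DS)/R_D. Equating: 14.2 V_DS² − 20.59 V_DS + 3.33 = 0, giving V_DS = 0.185 V (the root below V_ov).
I_D = (3.33 − 0.185) / 17.1 = 0.184 mA.

I_D = 0.184 mA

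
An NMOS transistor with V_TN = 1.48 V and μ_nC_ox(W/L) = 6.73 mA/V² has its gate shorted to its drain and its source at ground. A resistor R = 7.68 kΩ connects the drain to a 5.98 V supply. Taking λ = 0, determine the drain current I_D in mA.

With gate tied to drain, V_GS = V_DS ≥ V_GS − V_TN, so the device is in saturation.
KCL at the drain: ½ k_n (V_GS − V_TN)² = (V_DD − V_GS)/R.
Let x = V_GS − 1.48. Then 25.8 x² + x − 4.5 = 0, giving x = 0.398 V (positive root), so V_GS = 1.88 V.
I_D = (V_DD − V_GS)/R = (5.98 − 1.88) / 7.68 = 0.534 mA.

I_D = 0.534 mA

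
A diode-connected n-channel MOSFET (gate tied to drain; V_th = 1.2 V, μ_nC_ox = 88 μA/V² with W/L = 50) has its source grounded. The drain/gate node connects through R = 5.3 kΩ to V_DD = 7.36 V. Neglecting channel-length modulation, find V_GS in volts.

V_GS = 1.89 V

With gate tied to drain, V_GS = V_DS ≥ V_GS − V_th, so the device is in saturation.
k_n = μ_nC_ox · (W/L) = 4.4 mA/V².
KCL at the drain: ½ k_n (V_GS − V_th)² = (V_DD − V_GS)/R.
Let x = V_GS − 1.2. Then 11.7 x² + x − 6.16 = 0, giving x = 0.685 V (positive root), so V_GS = 1.89 V.
I_D = (V_DD − V_GS)/R = (7.36 − 1.89) / 5.3 = 1.03 mA.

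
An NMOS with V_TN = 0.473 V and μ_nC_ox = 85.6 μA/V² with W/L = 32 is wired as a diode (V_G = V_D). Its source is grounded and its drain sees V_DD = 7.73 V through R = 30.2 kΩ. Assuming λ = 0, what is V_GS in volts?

V_GS = 0.880 V

With gate tied to drain, V_GS = V_DS ≥ V_GS − V_TN, so the device is in saturation.
k_n = μ_nC_ox · (W/L) = 2.739 mA/V².
KCL at the drain: ½ k_n (V_GS − V_TN)² = (V_DD − V_GS)/R.
Let x = V_GS − 0.473. Then 41.4 x² + x − 7.257 = 0, giving x = 0.407 V (positive root), so V_GS = 0.88 V.
I_D = (V_DD − V_GS)/R = (7.73 − 0.88) / 30.2 = 0.227 mA.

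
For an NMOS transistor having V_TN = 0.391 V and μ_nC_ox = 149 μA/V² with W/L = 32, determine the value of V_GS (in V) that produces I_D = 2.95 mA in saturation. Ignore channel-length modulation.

k_n = μ_nC_ox · (W/L) = 4.768 mA/V².
In saturation I_D = ½ k_n (V_GS − V_TN)², so V_GS − V_TN = √(2 I_D / k_n) = √(2 × 2.95 / 4.768) = 1.11 V.
V_GS = 0.391 + 1.11 = 1.5 V.

V_GS = 1.50 V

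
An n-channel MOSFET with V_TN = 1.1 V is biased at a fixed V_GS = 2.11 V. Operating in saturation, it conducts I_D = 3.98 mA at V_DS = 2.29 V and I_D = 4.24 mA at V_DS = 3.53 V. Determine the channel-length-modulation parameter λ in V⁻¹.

λ = 0.0599 V⁻¹

With V_GS fixed, I_D ∝ (1 + λ V_DS) in saturation, so I_D2/I_D1 = (1 + λ V_DS2)/(1 + λ V_DS1).
4.24/3.98 = 1.065 = (1 + 3.53 λ)/(1 + 2.29 λ).
Solving: λ (I_D1 V_DS2 − I_D2 V_DS1) = I_D2 − I_D1, so λ = (4.24 − 3.98) / (3.98 × 3.53 − 4.24 × 2.29) = 0.26 / 4.34 = 0.0599 V⁻¹.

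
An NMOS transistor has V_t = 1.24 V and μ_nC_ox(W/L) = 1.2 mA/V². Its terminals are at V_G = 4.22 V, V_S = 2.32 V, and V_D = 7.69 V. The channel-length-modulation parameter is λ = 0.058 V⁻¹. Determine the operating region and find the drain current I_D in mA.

Saturation; I_D = 0.343 mA

V_GS = V_G − V_S = 4.22 − 2.32 = 1.9 V; V_DS = V_D − V_S = 7.69 − 2.32 = 5.37 V.
V_ov = V_GS − V_t = 1.9 − 1.24 = 0.66 V.
Since V_DS = 5.37 V ≥ V_ov = 0.66 V, the device is in saturation.
I_D = ½ k_n V_ov² (1 + λ V_DS) = 0.5 × 1.2 × 0.66² × (1 + 0.058 × 5.37) = 0.343 mA.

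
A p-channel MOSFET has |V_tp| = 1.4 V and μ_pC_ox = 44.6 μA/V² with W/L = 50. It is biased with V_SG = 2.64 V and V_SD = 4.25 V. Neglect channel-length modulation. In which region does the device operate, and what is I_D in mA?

Saturation; I_D = 1.71 mA

k_p = μ_pC_ox · (W/L) = 2.23 mA/V².
V_ov = V_SG − |V_tp| = 2.64 − 1.4 = 1.24 V.
Since V_SD = 4.25 V ≥ V_ov = 1.24 V, the device is in saturation.
I_D = ½ k_p V_ov² = 0.5 × 2.23 × 1.24² = 1.71 mA.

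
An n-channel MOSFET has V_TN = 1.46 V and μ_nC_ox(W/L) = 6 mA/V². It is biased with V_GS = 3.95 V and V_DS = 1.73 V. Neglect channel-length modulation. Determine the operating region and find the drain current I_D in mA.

Triode; I_D = 16.9 mA

V_ov = V_GS − V_TN = 3.95 − 1.46 = 2.49 V.
Since V_DS = 1.73 V < V_ov = 2.49 V, the device is in the triode region.
I_D = k_n [V_ov · V_DS − ½ V_DS²] = 6 × [2.49 × 1.73 − 0.5 × 1.73²] = 16.9 mA.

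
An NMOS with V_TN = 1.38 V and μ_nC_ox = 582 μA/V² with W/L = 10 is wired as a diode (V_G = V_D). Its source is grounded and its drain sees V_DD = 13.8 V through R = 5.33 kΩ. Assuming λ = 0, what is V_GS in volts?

V_GS = 2.24 V

With gate tied to drain, V_GS = V_DS ≥ V_GS − V_TN, so the device is in saturation.
k_n = μ_nC_ox · (W/L) = 5.82 mA/V².
KCL at the drain: ½ k_n (V_GS − V_TN)² = (V_DD − V_GS)/R.
Let x = V_GS − 1.38. Then 15.5 x² + x − 12.42 = 0, giving x = 0.863 V (positive root), so V_GS = 2.24 V.
I_D = (V_DD − V_GS)/R = (13.8 − 2.24) / 5.33 = 2.17 mA.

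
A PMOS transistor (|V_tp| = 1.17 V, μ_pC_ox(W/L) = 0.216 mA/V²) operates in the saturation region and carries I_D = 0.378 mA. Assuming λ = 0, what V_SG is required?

V_SG = 3.04 V

In saturation I_D = ½ k_p (V_SG − |V_tp|)², so V_SG − |V_tp| = √(2 I_D / k_p) = √(2 × 0.378 / 0.216) = 1.87 V.
V_SG = 1.17 + 1.87 = 3.04 V.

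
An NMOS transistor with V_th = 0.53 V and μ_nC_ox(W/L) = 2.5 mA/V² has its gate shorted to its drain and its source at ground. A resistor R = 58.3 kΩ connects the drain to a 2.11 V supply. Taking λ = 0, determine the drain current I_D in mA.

With gate tied to drain, V_GS = V_DS ≥ V_GS − V_th, so the device is in saturation.
KCL at the drain: ½ k_n (V_GS − V_th)² = (V_DD − V_GS)/R.
Let x = V_GS − 0.53. Then 72.9 x² + x − 1.58 = 0, giving x = 0.141 V (positive root), so V_GS = 0.671 V.
I_D = (V_DD − V_GS)/R = (2.11 − 0.671) / 58.3 = 0.0247 mA.

I_D = 0.0247 mA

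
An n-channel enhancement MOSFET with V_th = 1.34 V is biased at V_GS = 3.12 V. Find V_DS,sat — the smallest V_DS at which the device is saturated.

The boundary between triode and saturation is V_DS = V_GS − V_th = V_ov.
V_ov = 3.12 − 1.34 = 1.78 V.

V_DS,sat = 1.78 V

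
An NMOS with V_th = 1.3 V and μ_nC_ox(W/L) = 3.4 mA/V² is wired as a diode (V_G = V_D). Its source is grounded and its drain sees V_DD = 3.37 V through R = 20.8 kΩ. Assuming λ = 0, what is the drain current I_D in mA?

With gate tied to drain, V_GS = V_DS ≥ V_GS − V_th, so the device is in saturation.
KCL at the drain: ½ k_n (V_GS − V_th)² = (V_DD − V_GS)/R.
Let x = V_GS − 1.3. Then 35.4 x² + x − 2.07 = 0, giving x = 0.228 V (positive root), so V_GS = 1.53 V.
I_D = (V_DD − V_GS)/R = (3.37 − 1.53) / 20.8 = 0.0885 mA.

I_D = 0.0885 mA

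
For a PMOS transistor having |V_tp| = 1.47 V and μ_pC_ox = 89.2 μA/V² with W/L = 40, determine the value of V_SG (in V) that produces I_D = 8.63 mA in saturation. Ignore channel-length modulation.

k_p = μ_pC_ox · (W/L) = 3.568 mA/V².
In saturation I_D = ½ k_p (V_SG − |V_tp|)², so V_SG − |V_tp| = √(2 I_D / k_p) = √(2 × 8.63 / 3.568) = 2.2 V.
V_SG = 1.47 + 2.2 = 3.67 V.

V_SG = 3.67 V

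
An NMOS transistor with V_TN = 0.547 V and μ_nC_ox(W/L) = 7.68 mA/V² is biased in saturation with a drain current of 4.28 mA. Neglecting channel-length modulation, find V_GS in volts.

In saturation I_D = ½ k_n (V_GS − V_TN)², so V_GS − V_TN = √(2 I_D / k_n) = √(2 × 4.28 / 7.68) = 1.06 V.
V_GS = 0.547 + 1.06 = 1.6 V.

V_GS = 1.60 V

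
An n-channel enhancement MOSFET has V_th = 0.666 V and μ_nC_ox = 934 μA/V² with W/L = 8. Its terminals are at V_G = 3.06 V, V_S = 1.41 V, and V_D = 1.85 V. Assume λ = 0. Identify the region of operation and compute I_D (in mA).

V_GS = V_G − V_S = 3.06 − 1.41 = 1.65 V; V_DS = V_D − V_S = 1.85 − 1.41 = 0.44 V.
k_n = μ_nC_ox · (W/L) = 7.472 mA/V².
V_ov = V_GS − V_th = 1.65 − 0.666 = 0.984 V.
Since V_DS = 0.44 V < V_ov = 0.984 V, the device is in the triode region.
I_D = k_n [V_ov · V_DS − ½ V_DS²] = 7.472 × [0.984 × 0.44 − 0.5 × 0.44²] = 2.51 mA.

Triode; I_D = 2.51 mA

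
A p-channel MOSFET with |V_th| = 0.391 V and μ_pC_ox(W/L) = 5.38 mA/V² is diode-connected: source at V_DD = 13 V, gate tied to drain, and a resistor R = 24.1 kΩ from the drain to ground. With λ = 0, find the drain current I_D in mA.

I_D = 0.505 mA

With gate tied to drain, V_SG = V_SD ≥ V_SG − |V_th|, so the device is in saturation.
KCL at the drain: ½ k_p (V_SG − |V_th|)² = (V_DD − V_SG)/R.
Let x = V_SG − 0.391. Then 64.8 x² + x − 12.61 = 0, giving x = 0.433 V (positive root), so V_SG = 0.824 V.
I_D = (V_DD − V_SG)/R = (13 − 0.824) / 24.1 = 0.505 mA.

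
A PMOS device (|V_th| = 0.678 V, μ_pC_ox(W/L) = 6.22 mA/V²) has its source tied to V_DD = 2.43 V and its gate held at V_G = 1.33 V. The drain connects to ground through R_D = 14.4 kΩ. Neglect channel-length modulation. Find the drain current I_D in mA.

V_SG = V_DD − V_G = 2.43 − 1.33 = 1.1 V, so V_ov = 1.1 − 0.678 = 0.422 V.
Assume saturation: I_D = ½ k_p V_ov² = 0.5 × 6.22 × 0.422² = 0.554 mA, giving V_SD = V_DD − I_D R_D = 2.43 − 0.554 × 14.4 = -5.55 V.
But -5.55 V < V_ov = 0.422 V, so the device is actually in triode.
In triode I_D = k_p[V_ov V_SD − ½ V_SD²] and I_D = (V_DD − V_SD)/R_D. Equating: 44.8 V_SD² − 38.8 V_SD + 2.43 = 0, giving V_SD = 0.068 V (the root below V_ov).
I_D = (2.43 − 0.068) / 14.4 = 0.164 mA.

I_D = 0.164 mA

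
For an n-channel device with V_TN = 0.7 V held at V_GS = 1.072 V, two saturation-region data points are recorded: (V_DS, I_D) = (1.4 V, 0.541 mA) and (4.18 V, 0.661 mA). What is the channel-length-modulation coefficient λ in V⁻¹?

λ = 0.0898 V⁻¹

With V_GS fixed, I_D ∝ (1 + λ V_DS) in saturation, so I_D2/I_D1 = (1 + λ V_DS2)/(1 + λ V_DS1).
0.661/0.541 = 1.222 = (1 + 4.18 λ)/(1 + 1.4 λ).
Solving: λ (I_D1 V_DS2 − I_D2 V_DS1) = I_D2 − I_D1, so λ = (0.661 − 0.541) / (0.541 × 4.18 − 0.661 × 1.4) = 0.12 / 1.34 = 0.0898 V⁻¹.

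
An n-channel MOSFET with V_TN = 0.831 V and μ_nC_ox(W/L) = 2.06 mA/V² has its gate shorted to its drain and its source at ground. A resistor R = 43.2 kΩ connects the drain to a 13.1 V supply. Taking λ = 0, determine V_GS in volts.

With gate tied to drain, V_GS = V_DS ≥ V_GS − V_TN, so the device is in saturation.
KCL at the drain: ½ k_n (V_GS − V_TN)² = (V_DD − V_GS)/R.
Let x = V_GS − 0.831. Then 44.5 x² + x − 12.27 = 0, giving x = 0.514 V (positive root), so V_GS = 1.34 V.
I_D = (V_DD − V_GS)/R = (13.1 − 1.34) / 43.2 = 0.272 mA.

V_GS = 1.34 V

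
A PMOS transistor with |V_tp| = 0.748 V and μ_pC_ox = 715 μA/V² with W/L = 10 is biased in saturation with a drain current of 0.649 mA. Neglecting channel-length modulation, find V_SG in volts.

V_SG = 1.17 V

k_p = μ_pC_ox · (W/L) = 7.15 mA/V².
In saturation I_D = ½ k_p (V_SG − |V_tp|)², so V_SG − |V_tp| = √(2 I_D / k_p) = √(2 × 0.649 / 7.15) = 0.426 V.
V_SG = 0.748 + 0.426 = 1.17 V.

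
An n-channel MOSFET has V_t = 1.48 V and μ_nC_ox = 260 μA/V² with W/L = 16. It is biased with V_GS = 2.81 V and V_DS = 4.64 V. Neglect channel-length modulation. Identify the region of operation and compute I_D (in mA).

k_n = μ_nC_ox · (W/L) = 4.16 mA/V².
V_ov = V_GS − V_t = 2.81 − 1.48 = 1.33 V.
Since V_DS = 4.64 V ≥ V_ov = 1.33 V, the device is in saturation.
I_D = ½ k_n V_ov² = 0.5 × 4.16 × 1.33² = 3.68 mA.

Saturation; I_D = 3.68 mA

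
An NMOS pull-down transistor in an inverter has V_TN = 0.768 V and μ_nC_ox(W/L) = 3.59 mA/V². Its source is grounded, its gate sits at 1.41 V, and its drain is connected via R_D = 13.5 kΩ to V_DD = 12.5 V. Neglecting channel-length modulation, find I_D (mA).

I_D = 0.740 mA

V_GS = V_G = 1.41 V, so V_ov = 1.41 − 0.768 = 0.642 V.
Assume saturation: I_D = ½ k_n V_ov² = 0.5 × 3.59 × 0.642² = 0.74 mA, giving V_DS = V_DD − I_D R_D = 12.5 − 0.74 × 13.5 = 2.51 V.
V_DS = 2.51 V ≥ V_ov = 0.642 V, confirming saturation.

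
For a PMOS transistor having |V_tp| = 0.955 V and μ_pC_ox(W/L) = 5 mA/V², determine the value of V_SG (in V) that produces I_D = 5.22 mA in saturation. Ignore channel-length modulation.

V_SG = 2.40 V

In saturation I_D = ½ k_p (V_SG − |V_tp|)², so V_SG − |V_tp| = √(2 I_D / k_p) = √(2 × 5.22 / 5) = 1.44 V.
V_SG = 0.955 + 1.44 = 2.4 V.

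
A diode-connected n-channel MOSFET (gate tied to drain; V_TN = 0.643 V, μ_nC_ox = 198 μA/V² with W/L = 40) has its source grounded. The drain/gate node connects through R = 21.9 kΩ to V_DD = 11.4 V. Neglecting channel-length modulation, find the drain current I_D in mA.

With gate tied to drain, V_GS = V_DS ≥ V_GS − V_TN, so the device is in saturation.
k_n = μ_nC_ox · (W/L) = 7.92 mA/V².
KCL at the drain: ½ k_n (V_GS − V_TN)² = (V_DD − V_GS)/R.
Let x = V_GS − 0.643. Then 86.7 x² + x − 10.76 = 0, giving x = 0.346 V (positive root), so V_GS = 0.989 V.
I_D = (V_DD − V_GS)/R = (11.4 − 0.989) / 21.9 = 0.475 mA.

I_D = 0.475 mA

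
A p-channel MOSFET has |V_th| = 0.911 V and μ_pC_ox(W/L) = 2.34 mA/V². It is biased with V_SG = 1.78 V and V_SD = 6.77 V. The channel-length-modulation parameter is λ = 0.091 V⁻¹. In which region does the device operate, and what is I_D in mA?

V_ov = V_SG − |V_th| = 1.78 − 0.911 = 0.869 V.
Since V_SD = 6.77 V ≥ V_ov = 0.869 V, the device is in saturation.
I_D = ½ k_p V_ov² (1 + λ V_SD) = 0.5 × 2.34 × 0.869² × (1 + 0.091 × 6.77) = 1.43 mA.

Saturation; I_D = 1.43 mA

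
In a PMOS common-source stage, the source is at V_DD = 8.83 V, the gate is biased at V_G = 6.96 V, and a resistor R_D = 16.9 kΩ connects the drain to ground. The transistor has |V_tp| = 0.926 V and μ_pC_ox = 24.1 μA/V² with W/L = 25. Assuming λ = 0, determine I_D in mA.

V_SG = V_DD − V_G = 8.83 − 6.96 = 1.87 V, so V_ov = 1.87 − 0.926 = 0.944 V.
k_p = μ_pC_ox · (W/L) = 0.6025 mA/V².
Assume saturation: I_D = ½ k_p V_ov² = 0.5 × 0.6025 × 0.944² = 0.268 mA, giving V_SD = V_DD − I_D R_D = 8.83 − 0.268 × 16.9 = 4.29 V.
V_SD = 4.29 V ≥ V_ov = 0.944 V, confirming saturation.

I_D = 0.268 mA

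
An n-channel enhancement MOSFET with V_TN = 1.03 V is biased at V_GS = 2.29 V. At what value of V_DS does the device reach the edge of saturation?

V_DS,sat = 1.26 V

The boundary between triode and saturation is V_DS = V_GS − V_TN = V_ov.
V_ov = 2.29 − 1.03 = 1.26 V.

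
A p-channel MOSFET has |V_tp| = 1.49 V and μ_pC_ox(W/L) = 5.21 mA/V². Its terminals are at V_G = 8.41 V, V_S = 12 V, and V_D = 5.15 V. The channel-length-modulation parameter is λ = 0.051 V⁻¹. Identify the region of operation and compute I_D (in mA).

Saturation; I_D = 15.5 mA

V_SG = V_S − V_G = 12 − 8.41 = 3.59 V; V_SD = V_S − V_D = 12 − 5.15 = 6.85 V.
V_ov = V_SG − |V_tp| = 3.59 − 1.49 = 2.1 V.
Since V_SD = 6.85 V ≥ V_ov = 2.1 V, the device is in saturation.
I_D = ½ k_p V_ov² (1 + λ V_SD) = 0.5 × 5.21 × 2.1² × (1 + 0.051 × 6.85) = 15.5 mA.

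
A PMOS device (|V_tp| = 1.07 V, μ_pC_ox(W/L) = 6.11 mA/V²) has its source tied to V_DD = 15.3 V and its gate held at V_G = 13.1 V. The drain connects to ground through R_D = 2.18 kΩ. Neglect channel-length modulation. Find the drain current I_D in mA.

V_SG = V_DD − V_G = 15.3 − 13.1 = 2.2 V, so V_ov = 2.2 − 1.07 = 1.13 V.
Assume saturation: I_D = ½ k_p V_ov² = 0.5 × 6.11 × 1.13² = 3.9 mA, giving V_SD = V_DD − I_D R_D = 15.3 − 3.9 × 2.18 = 6.8 V.
V_SD = 6.8 V ≥ V_ov = 1.13 V, confirming saturation.

I_D = 3.90 mA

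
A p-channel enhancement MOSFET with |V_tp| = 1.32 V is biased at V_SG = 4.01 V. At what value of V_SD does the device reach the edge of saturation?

V_SD,sat = 2.69 V

The boundary between triode and saturation is V_SD = V_SG − |V_tp| = V_ov.
V_ov = 4.01 − 1.32 = 2.69 V.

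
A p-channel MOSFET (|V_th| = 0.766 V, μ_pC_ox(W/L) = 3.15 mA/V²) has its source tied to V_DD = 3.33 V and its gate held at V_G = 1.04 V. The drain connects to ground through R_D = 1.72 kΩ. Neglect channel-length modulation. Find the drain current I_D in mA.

V_SG = V_DD − V_G = 3.33 − 1.04 = 2.29 V, so V_ov = 2.29 − 0.766 = 1.52 V.
Assume saturation: I_D = ½ k_p V_ov² = 0.5 × 3.15 × 1.52² = 3.66 mA, giving V_SD = V_DD − I_D R_D = 3.33 − 3.66 × 1.72 = -2.96 V.
But -2.96 V < V_ov = 1.52 V, so the device is actually in triode.
In triode I_D = k_p[V_ov V_SD − ½ V_SD²] and I_D = (V_DD − V_SD)/R_D. Equating: 2.71 V_SD² − 9.257 V_SD + 3.33 = 0, giving V_SD = 0.409 V (the root below V_ov).
I_D = (3.33 − 0.409) / 1.72 = 1.7 mA.

I_D = 1.70 mA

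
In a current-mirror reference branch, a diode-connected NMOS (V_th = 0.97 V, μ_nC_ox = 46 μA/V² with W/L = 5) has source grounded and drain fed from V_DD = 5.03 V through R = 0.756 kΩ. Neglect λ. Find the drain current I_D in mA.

I_D = 1.16 mA

With gate tied to drain, V_GS = V_DS ≥ V_GS − V_th, so the device is in saturation.
k_n = μ_nC_ox · (W/L) = 0.23 mA/V².
KCL at the drain: ½ k_n (V_GS − V_th)² = (V_DD − V_GS)/R.
Let x = V_GS − 0.97. Then 0.0869 x² + x − 4.06 = 0, giving x = 3.18 V (positive root), so V_GS = 4.15 V.
I_D = (V_DD − V_GS)/R = (5.03 − 4.15) / 0.756 = 1.16 mA.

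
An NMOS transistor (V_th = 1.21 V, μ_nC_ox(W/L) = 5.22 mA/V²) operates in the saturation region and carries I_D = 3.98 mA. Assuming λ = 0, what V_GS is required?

V_GS = 2.44 V

In saturation I_D = ½ k_n (V_GS − V_th)², so V_GS − V_th = √(2 I_D / k_n) = √(2 × 3.98 / 5.22) = 1.23 V.
V_GS = 1.21 + 1.23 = 2.44 V.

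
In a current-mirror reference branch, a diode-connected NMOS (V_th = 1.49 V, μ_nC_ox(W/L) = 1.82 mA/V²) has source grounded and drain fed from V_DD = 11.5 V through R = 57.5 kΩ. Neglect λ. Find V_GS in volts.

With gate tied to drain, V_GS = V_DS ≥ V_GS − V_th, so the device is in saturation.
KCL at the drain: ½ k_n (V_GS − V_th)² = (V_DD − V_GS)/R.
Let x = V_GS − 1.49. Then 52.3 x² + x − 10.01 = 0, giving x = 0.428 V (positive root), so V_GS = 1.92 V.
I_D = (V_DD − V_GS)/R = (11.5 − 1.92) / 57.5 = 0.167 mA.

V_GS = 1.92 V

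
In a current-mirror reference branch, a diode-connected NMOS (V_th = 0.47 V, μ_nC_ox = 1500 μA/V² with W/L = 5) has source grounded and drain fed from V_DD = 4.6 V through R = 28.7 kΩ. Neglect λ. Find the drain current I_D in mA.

I_D = 0.137 mA

With gate tied to drain, V_GS = V_DS ≥ V_GS − V_th, so the device is in saturation.
k_n = μ_nC_ox · (W/L) = 7.5 mA/V².
KCL at the drain: ½ k_n (V_GS − V_th)² = (V_DD − V_GS)/R.
Let x = V_GS − 0.47. Then 108 x² + x − 4.13 = 0, giving x = 0.191 V (positive root), so V_GS = 0.661 V.
I_D = (V_DD − V_GS)/R = (4.6 − 0.661) / 28.7 = 0.137 mA.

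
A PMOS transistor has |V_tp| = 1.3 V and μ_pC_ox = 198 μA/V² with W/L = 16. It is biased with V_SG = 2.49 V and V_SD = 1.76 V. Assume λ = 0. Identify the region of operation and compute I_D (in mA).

k_p = μ_pC_ox · (W/L) = 3.168 mA/V².
V_ov = V_SG − |V_tp| = 2.49 − 1.3 = 1.19 V.
Since V_SD = 1.76 V ≥ V_ov = 1.19 V, the device is in saturation.
I_D = ½ k_p V_ov² = 0.5 × 3.168 × 1.19² = 2.24 mA.

Saturation; I_D = 2.24 mA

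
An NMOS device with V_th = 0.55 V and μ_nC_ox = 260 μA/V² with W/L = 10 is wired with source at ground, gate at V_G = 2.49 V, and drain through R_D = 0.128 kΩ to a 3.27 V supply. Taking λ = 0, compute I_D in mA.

I_D = 4.89 mA

V_GS = V_G = 2.49 V, so V_ov = 2.49 − 0.55 = 1.94 V.
k_n = μ_nC_ox · (W/L) = 2.6 mA/V².
Assume saturation: I_D = ½ k_n V_ov² = 0.5 × 2.6 × 1.94² = 4.89 mA, giving V_DS = V_DD − I_D R_D = 3.27 − 4.89 × 0.128 = 2.64 V.
V_DS = 2.64 V ≥ V_ov = 1.94 V, confirming saturation.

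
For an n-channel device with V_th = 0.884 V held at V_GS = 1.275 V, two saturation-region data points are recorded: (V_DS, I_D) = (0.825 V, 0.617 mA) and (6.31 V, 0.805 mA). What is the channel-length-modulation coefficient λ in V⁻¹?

With V_GS fixed, I_D ∝ (1 + λ V_DS) in saturation, so I_D2/I_D1 = (1 + λ V_DS2)/(1 + λ V_DS1).
0.805/0.617 = 1.305 = (1 + 6.31 λ)/(1 + 0.825 λ).
Solving: λ (I_D1 V_DS2 − I_D2 V_DS1) = I_D2 − I_D1, so λ = (0.805 − 0.617) / (0.617 × 6.31 − 0.805 × 0.825) = 0.188 / 3.23 = 0.0582 V⁻¹.

λ = 0.0582 V⁻¹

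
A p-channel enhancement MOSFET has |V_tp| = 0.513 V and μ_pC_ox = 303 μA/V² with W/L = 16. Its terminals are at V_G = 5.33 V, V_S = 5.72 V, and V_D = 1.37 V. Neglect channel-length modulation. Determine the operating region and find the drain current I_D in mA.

Cutoff; I_D = 0 mA

V_SG = V_S − V_G = 5.72 − 5.33 = 0.39 V; V_SD = V_S − V_D = 5.72 − 1.37 = 4.35 V.
V_SG = 0.39 V < |V_tp| = 0.513 V, so the transistor is in cutoff.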